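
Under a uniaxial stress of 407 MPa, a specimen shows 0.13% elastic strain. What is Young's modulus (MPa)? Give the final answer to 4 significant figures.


E = sigma / epsilon
epsilon = 0.13% = 1.3e-03
E = 407 / 1.3e-03
E = 313100 MPa


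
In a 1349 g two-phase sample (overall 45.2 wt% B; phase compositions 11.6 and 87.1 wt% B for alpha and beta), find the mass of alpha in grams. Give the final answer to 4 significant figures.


f_alpha = (C_beta - C0) / (C_beta - C_alpha)
f_alpha = (87.1 - 45.2) / (87.1 - 11.6) = 0.554967
m_alpha = f_alpha * m_total = 0.554967 * 1349 = 748.7 g


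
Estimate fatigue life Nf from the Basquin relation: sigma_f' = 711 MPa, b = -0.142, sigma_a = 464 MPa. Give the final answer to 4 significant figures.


sigma_a = sigma_f' * (2*Nf)^b
2*Nf = (sigma_a / sigma_f')^(1/b)
2*Nf = (464 / 711)^(1/-0.142)
2*Nf = 20.1973
Nf = 10.1 cycles


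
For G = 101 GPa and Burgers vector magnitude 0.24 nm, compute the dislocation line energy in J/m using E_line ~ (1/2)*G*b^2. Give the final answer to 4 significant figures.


E = G*b^2/2
b = 0.24 nm = 2.4e-10 m
G = 101 GPa = 1.01e+11 Pa
E = 0.5 * 1.01e+11 * (2.4e-10)^2
E = 2.909e-09 J/m


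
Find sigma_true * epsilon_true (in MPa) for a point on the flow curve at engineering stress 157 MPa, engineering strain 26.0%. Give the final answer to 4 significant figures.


sigma_true = sigma_eng * (1 + epsilon_eng)
sigma_true = 157 * (1 + 0.26) = 197.82 MPa
epsilon_true = ln(1 + epsilon_eng)
epsilon_true = ln(1 + 0.26) = 0.231112
sigma_true * epsilon_true = 197.82 * 0.231112 = 45.72 MPa


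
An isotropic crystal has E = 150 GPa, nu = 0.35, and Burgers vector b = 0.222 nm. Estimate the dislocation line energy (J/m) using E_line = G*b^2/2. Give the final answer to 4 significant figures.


Step 1: G = E / (2*(1+nu))
G = 150 / (2*(1+0.35)) = 55.5556 GPa = 5.55556e+10 Pa
Step 2: E_line = G*b^2/2
b = 0.222 nm = 2.22e-10 m
E_line = 0.5 * 5.55556e+10 * (2.22e-10)^2 = 1.369e-09 J/m


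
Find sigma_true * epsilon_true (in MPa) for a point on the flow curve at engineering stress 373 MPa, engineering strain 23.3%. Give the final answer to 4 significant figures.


sigma_true = sigma_eng * (1 + epsilon_eng)
sigma_true = 373 * (1 + 0.233) = 459.909 MPa
epsilon_true = ln(1 + epsilon_eng)
epsilon_true = ln(1 + 0.233) = 0.20945
sigma_true * epsilon_true = 459.909 * 0.20945 = 96.33 MPa


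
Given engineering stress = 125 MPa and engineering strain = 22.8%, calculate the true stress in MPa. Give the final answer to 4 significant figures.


sigma_true = sigma_eng * (1 + epsilon_eng)
sigma_true = 125 * (1 + 0.228)
sigma_true = 153.5 MPa


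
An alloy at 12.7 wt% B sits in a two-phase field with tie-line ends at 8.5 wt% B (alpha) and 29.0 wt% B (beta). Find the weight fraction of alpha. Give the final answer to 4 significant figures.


f_alpha = (C_beta - C0) / (C_beta - C_alpha)
f_alpha = (29.0 - 12.7) / (29.0 - 8.5)
f_alpha = 0.7951


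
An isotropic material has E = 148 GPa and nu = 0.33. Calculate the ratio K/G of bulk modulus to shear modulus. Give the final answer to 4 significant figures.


G = E / (2*(1+nu))
G = 148 / (2*(1+0.33)) = 55.6391 GPa
K = E / (3*(1-2*nu))
K = 148 / (3*(1-2*0.33)) = 145.098 GPa
K/G = 145.098 / 55.6391 = 2.608


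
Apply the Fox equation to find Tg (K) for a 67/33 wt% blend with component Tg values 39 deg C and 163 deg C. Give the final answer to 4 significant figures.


1/Tg = w1/Tg1 + w2/Tg2 (in Kelvin)
Tg1 = 312.15 K, Tg2 = 436.15 K
1/Tg = 0.67/312.15 + 0.33/436.15
Tg = 344.5 K


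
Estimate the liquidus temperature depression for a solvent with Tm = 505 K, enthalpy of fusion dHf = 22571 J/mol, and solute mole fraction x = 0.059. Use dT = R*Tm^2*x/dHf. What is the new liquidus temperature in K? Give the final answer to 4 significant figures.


dT = R*Tm^2*x / dHf
dT = 8.314 * 505^2 * 0.059 / 22571
dT = 5.54235 K
T_new = 505 - 5.54235 = 499.5 K


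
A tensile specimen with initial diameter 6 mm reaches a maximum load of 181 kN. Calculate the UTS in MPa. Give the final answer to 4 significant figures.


A0 = pi*(d/2)^2 = pi*(6/2)^2 = 28.2743 mm^2
UTS = F_max / A0 = 181*1000 / 28.2743
UTS = 6402 MPa


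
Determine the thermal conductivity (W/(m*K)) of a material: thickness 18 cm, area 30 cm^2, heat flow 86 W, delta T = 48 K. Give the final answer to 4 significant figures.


k = Q*L / (A*dT)
L = 0.18 m, A = 3e-03 m^2
k = 86 * 0.18 / (3e-03 * 48)
k = 107.5 W/(m*K)


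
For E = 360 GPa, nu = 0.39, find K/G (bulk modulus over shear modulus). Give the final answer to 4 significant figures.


G = E / (2*(1+nu))
G = 360 / (2*(1+0.39)) = 129.496 GPa
K = E / (3*(1-2*nu))
K = 360 / (3*(1-2*0.39)) = 545.455 GPa
K/G = 545.455 / 129.496 = 4.212


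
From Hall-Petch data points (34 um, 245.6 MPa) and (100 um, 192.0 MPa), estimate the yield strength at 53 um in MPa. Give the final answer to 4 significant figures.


sigma_y = sigma0 + k / sqrt(d)
1/sqrt(d1) = 1/sqrt(3.4e-05) = 171.499;  1/sqrt(d2) = 100
k = (sigma1 - sigma2) / (1/sqrt(d1) - 1/sqrt(d2)) = (245.6 - 192.0) / (171.499 - 100) = 0.749665 MPa*m^0.5
sigma0 = sigma1 - k/sqrt(d1) = 245.6 - 0.749665*171.499 = 117.033 MPa
sigma_y(d3) = 117.033 + 0.749665 / sqrt(5.3e-05) = 220 MPa


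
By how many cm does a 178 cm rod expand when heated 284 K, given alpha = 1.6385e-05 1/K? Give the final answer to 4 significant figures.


dL = L0 * alpha * dT
dL = 178 * 1.6385e-05 * 284
dL = 0.8283 cm


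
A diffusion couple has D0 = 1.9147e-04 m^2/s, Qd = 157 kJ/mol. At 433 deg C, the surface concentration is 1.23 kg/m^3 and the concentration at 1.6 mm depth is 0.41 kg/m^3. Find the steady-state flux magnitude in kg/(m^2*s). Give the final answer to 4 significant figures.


Step 1: D = D0 * exp(-Qd/(R*T))
T = 433 + 273.15 = 706.15 K
D = 1.9147e-04 * exp(-157e3 / (8.314 * 706.15)) = 4.65833e-16 m^2/s
Step 2: J = D * (C1 - C2) / dx
J = 4.65833e-16 * (1.23 - 0.41) / 1.6e-03
J = 2.387e-13 kg/(m^2*s)


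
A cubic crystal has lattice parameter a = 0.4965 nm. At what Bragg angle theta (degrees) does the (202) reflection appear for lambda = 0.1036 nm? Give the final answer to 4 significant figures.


d = a / sqrt(h^2+k^2+l^2)
d = 0.4965 / sqrt(8) = 0.175539 nm
lambda = 2*d*sin(theta)  =>  sin(theta) = lambda / (2*d)
sin(theta) = 0.1036 / (2 * 0.175539) = 0.295091
theta = 17.16 deg


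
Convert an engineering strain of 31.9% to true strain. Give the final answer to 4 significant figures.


epsilon_true = ln(1 + epsilon_eng)
epsilon_true = ln(1 + 0.319)
epsilon_true = 0.2769


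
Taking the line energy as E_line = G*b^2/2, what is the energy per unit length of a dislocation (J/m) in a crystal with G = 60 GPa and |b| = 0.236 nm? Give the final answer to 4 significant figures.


E = G*b^2/2
b = 0.236 nm = 2.36e-10 m
G = 60 GPa = 6e+10 Pa
E = 0.5 * 6e+10 * (2.36e-10)^2
E = 1.671e-09 J/m


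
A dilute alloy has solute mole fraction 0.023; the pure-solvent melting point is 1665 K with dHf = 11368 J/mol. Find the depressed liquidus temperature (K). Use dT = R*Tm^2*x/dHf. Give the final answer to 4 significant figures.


dT = R*Tm^2*x / dHf
dT = 8.314 * 1665^2 * 0.023 / 11368
dT = 46.6318 K
T_new = 1665 - 46.6318 = 1618 K


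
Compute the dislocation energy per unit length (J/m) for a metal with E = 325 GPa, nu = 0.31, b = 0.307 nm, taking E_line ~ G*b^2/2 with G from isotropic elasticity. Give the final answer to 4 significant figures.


Step 1: G = E / (2*(1+nu))
G = 325 / (2*(1+0.31)) = 124.046 GPa = 1.24046e+11 Pa
Step 2: E_line = G*b^2/2
b = 0.307 nm = 3.07e-10 m
E_line = 0.5 * 1.24046e+11 * (3.07e-10)^2 = 5.846e-09 J/m


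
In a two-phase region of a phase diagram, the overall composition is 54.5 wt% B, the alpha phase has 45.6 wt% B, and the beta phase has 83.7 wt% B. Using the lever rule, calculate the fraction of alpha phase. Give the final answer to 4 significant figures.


f_alpha = (C_beta - C0) / (C_beta - C_alpha)
f_alpha = (83.7 - 54.5) / (83.7 - 45.6)
f_alpha = 0.7664


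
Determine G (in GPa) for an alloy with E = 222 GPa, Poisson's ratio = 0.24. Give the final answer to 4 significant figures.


G = E / (2*(1+nu))
G = 222 / (2*(1+0.24))
G = 89.52 GPa


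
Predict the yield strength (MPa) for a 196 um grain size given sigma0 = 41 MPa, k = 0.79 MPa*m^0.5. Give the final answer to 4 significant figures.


sigma_y = sigma0 + k / sqrt(d)
d = 196 um = 1.96e-04 m
sigma_y = 41 + 0.79 / sqrt(1.96e-04)
sigma_y = 97.43 MPa


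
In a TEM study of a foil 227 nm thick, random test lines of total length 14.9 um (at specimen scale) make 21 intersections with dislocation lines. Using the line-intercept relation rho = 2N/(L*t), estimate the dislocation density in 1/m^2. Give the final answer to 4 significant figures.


rho = 2N / (L * t)
L = 14.9 um = 1.49e-05 m, t = 227 nm = 2.27e-07 m
rho = 2 * 21 / (1.49e-05 * 2.27e-07)
rho = 1.242e+13 1/m^2


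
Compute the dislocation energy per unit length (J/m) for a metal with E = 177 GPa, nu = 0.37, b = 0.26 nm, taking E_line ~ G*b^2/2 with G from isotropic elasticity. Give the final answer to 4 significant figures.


Step 1: G = E / (2*(1+nu))
G = 177 / (2*(1+0.37)) = 64.5985 GPa = 6.45985e+10 Pa
Step 2: E_line = G*b^2/2
b = 0.26 nm = 2.6e-10 m
E_line = 0.5 * 6.45985e+10 * (2.6e-10)^2 = 2.183e-09 J/m


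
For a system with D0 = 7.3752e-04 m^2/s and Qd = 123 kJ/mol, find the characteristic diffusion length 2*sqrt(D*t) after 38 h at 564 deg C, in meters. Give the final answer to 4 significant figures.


Step 1: D = D0 * exp(-Qd/(R*T))
T = 837.15 K
D = 7.3752e-04 * exp(-123e3 / (8.314 * 837.15)) = 1.55888e-11 m^2/s
Step 2: L = 2*sqrt(D*t)
t = 38 h = 136800 s
L = 2*sqrt(1.55888e-11 * 136800) = 2.921e-03 m


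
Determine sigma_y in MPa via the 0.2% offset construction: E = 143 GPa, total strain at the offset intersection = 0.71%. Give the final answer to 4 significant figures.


Offset strain = 0.002
Elastic strain at yield = total_strain - offset = 7.1e-03 - 0.002 = 5.1e-03
sigma_y = E * elastic_strain = 143000 * 5.1e-03
sigma_y = 729.3 MPa


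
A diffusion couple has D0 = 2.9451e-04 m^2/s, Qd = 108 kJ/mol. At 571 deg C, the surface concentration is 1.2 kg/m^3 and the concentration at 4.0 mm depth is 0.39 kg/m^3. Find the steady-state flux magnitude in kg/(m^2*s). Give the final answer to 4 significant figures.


Step 1: D = D0 * exp(-Qd/(R*T))
T = 571 + 273.15 = 844.15 K
D = 2.9451e-04 * exp(-108e3 / (8.314 * 844.15)) = 6.10932e-11 m^2/s
Step 2: J = D * (C1 - C2) / dx
J = 6.10932e-11 * (1.2 - 0.39) / 4e-03
J = 1.237e-08 kg/(m^2*s)


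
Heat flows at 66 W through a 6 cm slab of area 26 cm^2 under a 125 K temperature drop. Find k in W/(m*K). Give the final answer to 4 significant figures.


k = Q*L / (A*dT)
L = 0.06 m, A = 2.6e-03 m^2
k = 66 * 0.06 / (2.6e-03 * 125)
k = 12.18 W/(m*K)


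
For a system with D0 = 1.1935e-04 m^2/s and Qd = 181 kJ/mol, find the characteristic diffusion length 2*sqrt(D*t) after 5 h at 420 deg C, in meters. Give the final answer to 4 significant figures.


Step 1: D = D0 * exp(-Qd/(R*T))
T = 693.15 K
D = 1.1935e-04 * exp(-181e3 / (8.314 * 693.15)) = 2.73192e-18 m^2/s
Step 2: L = 2*sqrt(D*t)
t = 5 h = 18000 s
L = 2*sqrt(2.73192e-18 * 18000) = 4.435e-07 m


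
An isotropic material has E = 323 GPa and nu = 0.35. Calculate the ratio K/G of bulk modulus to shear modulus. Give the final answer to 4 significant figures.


G = E / (2*(1+nu))
G = 323 / (2*(1+0.35)) = 119.63 GPa
K = E / (3*(1-2*nu))
K = 323 / (3*(1-2*0.35)) = 358.889 GPa
K/G = 358.889 / 119.63 = 3


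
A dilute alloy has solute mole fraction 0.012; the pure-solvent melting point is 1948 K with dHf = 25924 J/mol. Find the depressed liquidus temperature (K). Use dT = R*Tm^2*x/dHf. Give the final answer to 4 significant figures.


dT = R*Tm^2*x / dHf
dT = 8.314 * 1948^2 * 0.012 / 25924
dT = 14.6038 K
T_new = 1948 - 14.6038 = 1933 K


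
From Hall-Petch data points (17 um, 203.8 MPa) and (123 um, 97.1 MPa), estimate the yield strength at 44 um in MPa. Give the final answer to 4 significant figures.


sigma_y = sigma0 + k / sqrt(d)
1/sqrt(d1) = 1/sqrt(1.7e-05) = 242.536;  1/sqrt(d2) = 90.167
k = (sigma1 - sigma2) / (1/sqrt(d1) - 1/sqrt(d2)) = (203.8 - 97.1) / (242.536 - 90.167) = 0.700275 MPa*m^0.5
sigma0 = sigma1 - k/sqrt(d1) = 203.8 - 0.700275*242.536 = 33.9583 MPa
sigma_y(d3) = 33.9583 + 0.700275 / sqrt(4.4e-05) = 139.5 MPa


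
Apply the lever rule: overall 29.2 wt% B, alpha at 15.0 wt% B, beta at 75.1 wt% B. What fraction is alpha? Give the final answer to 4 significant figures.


f_alpha = (C_beta - C0) / (C_beta - C_alpha)
f_alpha = (75.1 - 29.2) / (75.1 - 15.0)
f_alpha = 0.7637


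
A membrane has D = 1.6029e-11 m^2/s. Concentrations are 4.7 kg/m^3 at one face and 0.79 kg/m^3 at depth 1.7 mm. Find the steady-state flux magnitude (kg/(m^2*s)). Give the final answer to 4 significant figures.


J = -D * (dC/dx) = D * (C1 - C2) / dx
J = 1.6029e-11 * (4.7 - 0.79) / 1.7e-03
J = 3.687e-08 kg/(m^2*s)


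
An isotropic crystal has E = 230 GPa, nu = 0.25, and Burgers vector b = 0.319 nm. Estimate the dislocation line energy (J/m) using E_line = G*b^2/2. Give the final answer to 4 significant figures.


Step 1: G = E / (2*(1+nu))
G = 230 / (2*(1+0.25)) = 92 GPa = 9.2e+10 Pa
Step 2: E_line = G*b^2/2
b = 0.319 nm = 3.19e-10 m
E_line = 0.5 * 9.2e+10 * (3.19e-10)^2 = 4.681e-09 J/m


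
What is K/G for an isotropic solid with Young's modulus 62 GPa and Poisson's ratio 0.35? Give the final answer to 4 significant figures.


G = E / (2*(1+nu))
G = 62 / (2*(1+0.35)) = 22.963 GPa
K = E / (3*(1-2*nu))
K = 62 / (3*(1-2*0.35)) = 68.8889 GPa
K/G = 68.8889 / 22.963 = 3


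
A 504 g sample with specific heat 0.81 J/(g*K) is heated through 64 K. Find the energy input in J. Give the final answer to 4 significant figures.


Q = m * cp * dT
Q = 504 * 0.81 * 64
Q = 26130 J


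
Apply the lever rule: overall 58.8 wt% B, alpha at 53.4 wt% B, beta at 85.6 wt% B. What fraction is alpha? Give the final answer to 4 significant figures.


f_alpha = (C_beta - C0) / (C_beta - C_alpha)
f_alpha = (85.6 - 58.8) / (85.6 - 53.4)
f_alpha = 0.8323


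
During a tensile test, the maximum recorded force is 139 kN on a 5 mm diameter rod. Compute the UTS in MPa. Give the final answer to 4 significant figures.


A0 = pi*(d/2)^2 = pi*(5/2)^2 = 19.635 mm^2
UTS = F_max / A0 = 139*1000 / 19.635
UTS = 7079 MPa


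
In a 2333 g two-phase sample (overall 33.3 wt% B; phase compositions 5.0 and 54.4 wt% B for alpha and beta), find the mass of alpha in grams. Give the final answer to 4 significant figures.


f_alpha = (C_beta - C0) / (C_beta - C_alpha)
f_alpha = (54.4 - 33.3) / (54.4 - 5.0) = 0.427126
m_alpha = f_alpha * m_total = 0.427126 * 2333 = 996.5 g


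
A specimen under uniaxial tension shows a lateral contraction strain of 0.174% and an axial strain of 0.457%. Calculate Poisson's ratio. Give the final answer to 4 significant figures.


nu = -epsilon_lat / epsilon_axial
Lateral strain is contraction (negative), so using magnitudes:
nu = 0.174 / 0.457
nu = 0.3807


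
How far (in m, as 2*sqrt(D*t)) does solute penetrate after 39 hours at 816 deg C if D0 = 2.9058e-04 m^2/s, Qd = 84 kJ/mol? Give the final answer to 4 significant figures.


Step 1: D = D0 * exp(-Qd/(R*T))
T = 1089.15 K
D = 2.9058e-04 * exp(-84e3 / (8.314 * 1089.15)) = 2.71992e-08 m^2/s
Step 2: L = 2*sqrt(D*t)
t = 39 h = 140400 s
L = 2*sqrt(2.71992e-08 * 140400) = 0.1236 m


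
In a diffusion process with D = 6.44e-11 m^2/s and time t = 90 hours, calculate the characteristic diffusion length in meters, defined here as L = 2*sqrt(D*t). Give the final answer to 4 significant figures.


t = 90 hr = 324000 s
Diffusion length = 2*sqrt(D*t)
= 2*sqrt(6.44e-11 * 324000)
= 9.136e-03 m


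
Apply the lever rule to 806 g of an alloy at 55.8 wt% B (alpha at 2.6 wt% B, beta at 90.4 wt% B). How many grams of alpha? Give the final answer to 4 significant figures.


f_alpha = (C_beta - C0) / (C_beta - C_alpha)
f_alpha = (90.4 - 55.8) / (90.4 - 2.6) = 0.394077
m_alpha = f_alpha * m_total = 0.394077 * 806 = 317.6 g


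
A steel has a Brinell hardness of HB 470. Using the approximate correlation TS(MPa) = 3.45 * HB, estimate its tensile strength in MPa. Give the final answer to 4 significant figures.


TS (MPa) = 3.45 * HB
TS = 3.45 * 470
TS = 1622 MPa


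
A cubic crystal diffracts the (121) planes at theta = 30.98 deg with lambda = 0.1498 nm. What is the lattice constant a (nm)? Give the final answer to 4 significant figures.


d = lambda / (2*sin(theta))
d = 0.1498 / (2*sin(30.98 deg))
d = 0.145511 nm
a = d * sqrt(h^2+k^2+l^2) = 0.145511 * sqrt(6)
a = 0.3564 nm


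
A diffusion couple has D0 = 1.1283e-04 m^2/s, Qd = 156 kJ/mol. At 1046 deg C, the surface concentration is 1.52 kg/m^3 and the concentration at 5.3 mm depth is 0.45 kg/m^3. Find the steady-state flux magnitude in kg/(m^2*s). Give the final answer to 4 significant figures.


Step 1: D = D0 * exp(-Qd/(R*T))
T = 1046 + 273.15 = 1319.15 K
D = 1.1283e-04 * exp(-156e3 / (8.314 * 1319.15)) = 7.49962e-11 m^2/s
Step 2: J = D * (C1 - C2) / dx
J = 7.49962e-11 * (1.52 - 0.45) / 5.3e-03
J = 1.514e-08 kg/(m^2*s)


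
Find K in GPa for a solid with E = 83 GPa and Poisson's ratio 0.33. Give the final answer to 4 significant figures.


K = E / (3*(1-2*nu))
K = 83 / (3*(1-2*0.33))
K = 81.37 GPa


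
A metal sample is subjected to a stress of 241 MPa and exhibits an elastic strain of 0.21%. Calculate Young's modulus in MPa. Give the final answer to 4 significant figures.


E = sigma / epsilon
epsilon = 0.21% = 2.1e-03
E = 241 / 2.1e-03
E = 114800 MPa


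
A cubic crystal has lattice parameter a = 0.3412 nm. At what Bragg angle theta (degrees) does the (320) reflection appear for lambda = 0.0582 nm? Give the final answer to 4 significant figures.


d = a / sqrt(h^2+k^2+l^2)
d = 0.3412 / sqrt(13) = 0.0946319 nm
lambda = 2*d*sin(theta)  =>  sin(theta) = lambda / (2*d)
sin(theta) = 0.0582 / (2 * 0.0946319) = 0.307507
theta = 17.91 deg


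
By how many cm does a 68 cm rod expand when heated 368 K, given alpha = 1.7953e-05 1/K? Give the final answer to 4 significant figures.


dL = L0 * alpha * dT
dL = 68 * 1.7953e-05 * 368
dL = 0.4493 cm


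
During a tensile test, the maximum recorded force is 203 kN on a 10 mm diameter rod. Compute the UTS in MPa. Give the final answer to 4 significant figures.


A0 = pi*(d/2)^2 = pi*(10/2)^2 = 78.5398 mm^2
UTS = F_max / A0 = 203*1000 / 78.5398
UTS = 2585 MPa


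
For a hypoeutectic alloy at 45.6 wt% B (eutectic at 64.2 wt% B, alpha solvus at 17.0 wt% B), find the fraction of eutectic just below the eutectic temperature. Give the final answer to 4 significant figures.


f_primary = (C_e - C0) / (C_e - C_alpha_max)
f_primary = (64.2 - 45.6) / (64.2 - 17.0)
f_primary = 0.394068
f_eutectic = 1 - 0.394068 = 0.6059


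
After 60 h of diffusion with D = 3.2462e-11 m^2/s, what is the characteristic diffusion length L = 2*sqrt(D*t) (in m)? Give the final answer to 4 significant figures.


t = 60 hr = 216000 s
Diffusion length = 2*sqrt(D*t)
= 2*sqrt(3.2462e-11 * 216000)
= 5.296e-03 m


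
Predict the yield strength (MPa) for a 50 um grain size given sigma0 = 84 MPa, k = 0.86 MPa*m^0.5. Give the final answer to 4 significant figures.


sigma_y = sigma0 + k / sqrt(d)
d = 50 um = 5e-05 m
sigma_y = 84 + 0.86 / sqrt(5e-05)
sigma_y = 205.6 MPa


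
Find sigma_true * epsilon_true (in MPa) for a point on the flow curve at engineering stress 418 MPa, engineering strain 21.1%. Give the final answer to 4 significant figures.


sigma_true = sigma_eng * (1 + epsilon_eng)
sigma_true = 418 * (1 + 0.211) = 506.198 MPa
epsilon_true = ln(1 + epsilon_eng)
epsilon_true = ln(1 + 0.211) = 0.191446
sigma_true * epsilon_true = 506.198 * 0.191446 = 96.91 MPa


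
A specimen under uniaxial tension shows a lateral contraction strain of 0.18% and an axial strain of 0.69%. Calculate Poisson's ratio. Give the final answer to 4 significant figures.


nu = -epsilon_lat / epsilon_axial
Lateral strain is contraction (negative), so using magnitudes:
nu = 0.18 / 0.69
nu = 0.2609


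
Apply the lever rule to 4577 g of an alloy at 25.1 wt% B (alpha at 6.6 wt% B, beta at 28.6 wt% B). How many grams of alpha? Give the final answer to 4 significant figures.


f_alpha = (C_beta - C0) / (C_beta - C_alpha)
f_alpha = (28.6 - 25.1) / (28.6 - 6.6) = 0.159091
m_alpha = f_alpha * m_total = 0.159091 * 4577 = 728.2 g


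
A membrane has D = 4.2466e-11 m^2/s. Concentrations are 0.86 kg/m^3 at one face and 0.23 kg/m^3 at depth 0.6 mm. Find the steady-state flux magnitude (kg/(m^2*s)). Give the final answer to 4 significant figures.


J = -D * (dC/dx) = D * (C1 - C2) / dx
J = 4.2466e-11 * (0.86 - 0.23) / 6e-04
J = 4.459e-08 kg/(m^2*s)


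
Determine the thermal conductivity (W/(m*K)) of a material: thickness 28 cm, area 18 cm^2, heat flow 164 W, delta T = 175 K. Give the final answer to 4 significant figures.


k = Q*L / (A*dT)
L = 0.28 m, A = 1.8e-03 m^2
k = 164 * 0.28 / (1.8e-03 * 175)
k = 145.8 W/(m*K)


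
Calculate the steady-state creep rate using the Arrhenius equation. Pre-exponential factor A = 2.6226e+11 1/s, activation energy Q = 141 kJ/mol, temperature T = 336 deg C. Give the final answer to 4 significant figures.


rate = A * exp(-Q / (R*T))
T = 336 + 273.15 = 609.15 K
rate = 2.6226e+11 * exp(-141e3 / (8.314 * 609.15))
rate = 0.2126 1/s


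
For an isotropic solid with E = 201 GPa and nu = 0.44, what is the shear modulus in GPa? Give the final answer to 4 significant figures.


G = E / (2*(1+nu))
G = 201 / (2*(1+0.44))
G = 69.79 GPa


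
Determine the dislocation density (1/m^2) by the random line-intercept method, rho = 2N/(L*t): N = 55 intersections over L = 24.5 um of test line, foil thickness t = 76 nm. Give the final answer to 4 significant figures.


rho = 2N / (L * t)
L = 24.5 um = 2.45e-05 m, t = 76 nm = 7.6e-08 m
rho = 2 * 55 / (2.45e-05 * 7.6e-08)
rho = 5.908e+13 1/m^2


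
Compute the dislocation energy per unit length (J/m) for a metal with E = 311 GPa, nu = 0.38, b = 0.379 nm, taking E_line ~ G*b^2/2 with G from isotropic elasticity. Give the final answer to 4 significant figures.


Step 1: G = E / (2*(1+nu))
G = 311 / (2*(1+0.38)) = 112.681 GPa = 1.12681e+11 Pa
Step 2: E_line = G*b^2/2
b = 0.379 nm = 3.79e-10 m
E_line = 0.5 * 1.12681e+11 * (3.79e-10)^2 = 8.093e-09 J/m


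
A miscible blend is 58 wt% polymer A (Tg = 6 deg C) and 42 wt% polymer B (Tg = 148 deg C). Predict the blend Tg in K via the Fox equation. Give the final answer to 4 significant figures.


1/Tg = w1/Tg1 + w2/Tg2 (in Kelvin)
Tg1 = 279.15 K, Tg2 = 421.15 K
1/Tg = 0.58/279.15 + 0.42/421.15
Tg = 325.2 K


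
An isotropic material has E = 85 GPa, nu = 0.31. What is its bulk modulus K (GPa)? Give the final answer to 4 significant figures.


K = E / (3*(1-2*nu))
K = 85 / (3*(1-2*0.31))
K = 74.56 GPa


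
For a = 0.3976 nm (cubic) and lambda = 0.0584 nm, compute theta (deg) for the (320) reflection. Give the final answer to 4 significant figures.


d = a / sqrt(h^2+k^2+l^2)
d = 0.3976 / sqrt(13) = 0.110274 nm
lambda = 2*d*sin(theta)  =>  sin(theta) = lambda / (2*d)
sin(theta) = 0.0584 / (2 * 0.110274) = 0.264794
theta = 15.35 deg


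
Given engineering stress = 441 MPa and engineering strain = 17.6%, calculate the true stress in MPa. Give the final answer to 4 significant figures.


sigma_true = sigma_eng * (1 + epsilon_eng)
sigma_true = 441 * (1 + 0.176)
sigma_true = 518.6 MPa


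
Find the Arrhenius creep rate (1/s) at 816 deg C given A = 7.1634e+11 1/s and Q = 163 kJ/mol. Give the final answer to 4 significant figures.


rate = A * exp(-Q / (R*T))
T = 816 + 273.15 = 1089.15 K
rate = 7.1634e+11 * exp(-163e3 / (8.314 * 1089.15))
rate = 10900 1/s


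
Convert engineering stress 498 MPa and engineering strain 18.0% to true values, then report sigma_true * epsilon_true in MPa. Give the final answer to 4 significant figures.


sigma_true = sigma_eng * (1 + epsilon_eng)
sigma_true = 498 * (1 + 0.18) = 587.64 MPa
epsilon_true = ln(1 + epsilon_eng)
epsilon_true = ln(1 + 0.18) = 0.165514
sigma_true * epsilon_true = 587.64 * 0.165514 = 97.26 MPa


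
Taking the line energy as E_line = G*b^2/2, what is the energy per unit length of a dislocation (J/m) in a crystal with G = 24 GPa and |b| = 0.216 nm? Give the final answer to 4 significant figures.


E = G*b^2/2
b = 0.216 nm = 2.16e-10 m
G = 24 GPa = 2.4e+10 Pa
E = 0.5 * 2.4e+10 * (2.16e-10)^2
E = 5.599e-10 J/m


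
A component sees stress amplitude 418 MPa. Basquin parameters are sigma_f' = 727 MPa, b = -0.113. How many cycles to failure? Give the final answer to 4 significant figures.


sigma_a = sigma_f' * (2*Nf)^b
2*Nf = (sigma_a / sigma_f')^(1/b)
2*Nf = (418 / 727)^(1/-0.113)
2*Nf = 133.987
Nf = 66.99 cycles


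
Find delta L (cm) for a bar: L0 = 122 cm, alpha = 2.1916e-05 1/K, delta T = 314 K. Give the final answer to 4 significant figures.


dL = L0 * alpha * dT
dL = 122 * 2.1916e-05 * 314
dL = 0.8396 cm


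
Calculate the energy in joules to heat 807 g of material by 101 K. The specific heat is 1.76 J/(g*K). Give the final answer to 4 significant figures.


Q = m * cp * dT
Q = 807 * 1.76 * 101
Q = 143500 J


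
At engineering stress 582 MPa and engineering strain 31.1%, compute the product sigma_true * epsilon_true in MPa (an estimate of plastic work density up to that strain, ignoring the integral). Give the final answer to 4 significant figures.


sigma_true = sigma_eng * (1 + epsilon_eng)
sigma_true = 582 * (1 + 0.311) = 763.002 MPa
epsilon_true = ln(1 + epsilon_eng)
epsilon_true = ln(1 + 0.311) = 0.27079
sigma_true * epsilon_true = 763.002 * 0.27079 = 206.6 MPa


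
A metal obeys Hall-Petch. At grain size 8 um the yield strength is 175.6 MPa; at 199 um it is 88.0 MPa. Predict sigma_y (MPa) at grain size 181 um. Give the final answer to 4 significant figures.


sigma_y = sigma0 + k / sqrt(d)
1/sqrt(d1) = 1/sqrt(8e-06) = 353.553;  1/sqrt(d2) = 70.8881
k = (sigma1 - sigma2) / (1/sqrt(d1) - 1/sqrt(d2)) = (175.6 - 88.0) / (353.553 - 70.8881) = 0.309907 MPa*m^0.5
sigma0 = sigma1 - k/sqrt(d1) = 175.6 - 0.309907*353.553 = 66.0313 MPa
sigma_y(d3) = 66.0313 + 0.309907 / sqrt(1.81e-04) = 89.07 MPa


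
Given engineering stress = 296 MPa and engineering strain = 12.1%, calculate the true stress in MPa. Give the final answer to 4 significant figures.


sigma_true = sigma_eng * (1 + epsilon_eng)
sigma_true = 296 * (1 + 0.121)
sigma_true = 331.8 MPa


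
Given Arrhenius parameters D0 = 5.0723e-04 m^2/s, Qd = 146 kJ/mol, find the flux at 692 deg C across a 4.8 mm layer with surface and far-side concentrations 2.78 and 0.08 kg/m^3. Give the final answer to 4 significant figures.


Step 1: D = D0 * exp(-Qd/(R*T))
T = 692 + 273.15 = 965.15 K
D = 5.0723e-04 * exp(-146e3 / (8.314 * 965.15)) = 6.35756e-12 m^2/s
Step 2: J = D * (C1 - C2) / dx
J = 6.35756e-12 * (2.78 - 0.08) / 4.8e-03
J = 3.576e-09 kg/(m^2*s)


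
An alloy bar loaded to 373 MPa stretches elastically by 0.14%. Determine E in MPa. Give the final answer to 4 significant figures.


E = sigma / epsilon
epsilon = 0.14% = 1.4e-03
E = 373 / 1.4e-03
E = 266400 MPa


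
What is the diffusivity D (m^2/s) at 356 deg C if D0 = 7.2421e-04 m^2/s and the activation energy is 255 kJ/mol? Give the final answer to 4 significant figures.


D = D0 * exp(-Qd / (R*T))
T = 629.15 K
D = 7.2421e-04 * exp(-255e3 / (8.314 * 629.15))
D = 4.875e-25 m^2/s


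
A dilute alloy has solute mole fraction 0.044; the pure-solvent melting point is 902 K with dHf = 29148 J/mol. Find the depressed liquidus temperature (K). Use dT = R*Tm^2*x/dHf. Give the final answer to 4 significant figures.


dT = R*Tm^2*x / dHf
dT = 8.314 * 902^2 * 0.044 / 29148
dT = 10.211 K
T_new = 902 - 10.211 = 891.8 K


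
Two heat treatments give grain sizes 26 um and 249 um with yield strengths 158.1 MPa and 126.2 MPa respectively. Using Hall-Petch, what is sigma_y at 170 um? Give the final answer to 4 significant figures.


sigma_y = sigma0 + k / sqrt(d)
1/sqrt(d1) = 1/sqrt(2.6e-05) = 196.116;  1/sqrt(d2) = 63.3724
k = (sigma1 - sigma2) / (1/sqrt(d1) - 1/sqrt(d2)) = (158.1 - 126.2) / (196.116 - 63.3724) = 0.240313 MPa*m^0.5
sigma0 = sigma1 - k/sqrt(d1) = 158.1 - 0.240313*196.116 = 110.971 MPa
sigma_y(d3) = 110.971 + 0.240313 / sqrt(1.7e-04) = 129.4 MPa


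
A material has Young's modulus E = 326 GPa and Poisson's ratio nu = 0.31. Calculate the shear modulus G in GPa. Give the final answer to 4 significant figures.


G = E / (2*(1+nu))
G = 326 / (2*(1+0.31))
G = 124.4 GPa


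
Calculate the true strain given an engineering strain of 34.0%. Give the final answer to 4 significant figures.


epsilon_true = ln(1 + epsilon_eng)
epsilon_true = ln(1 + 0.34)
epsilon_true = 0.2927


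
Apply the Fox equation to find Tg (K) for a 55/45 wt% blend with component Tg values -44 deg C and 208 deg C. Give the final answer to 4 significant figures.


1/Tg = w1/Tg1 + w2/Tg2 (in Kelvin)
Tg1 = 229.15 K, Tg2 = 481.15 K
1/Tg = 0.55/229.15 + 0.45/481.15
Tg = 299.8 K


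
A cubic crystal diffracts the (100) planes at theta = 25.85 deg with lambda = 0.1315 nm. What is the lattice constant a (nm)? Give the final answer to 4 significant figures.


d = lambda / (2*sin(theta))
d = 0.1315 / (2*sin(25.85 deg))
d = 0.150797 nm
a = d * sqrt(h^2+k^2+l^2) = 0.150797 * sqrt(1)
a = 0.1508 nm


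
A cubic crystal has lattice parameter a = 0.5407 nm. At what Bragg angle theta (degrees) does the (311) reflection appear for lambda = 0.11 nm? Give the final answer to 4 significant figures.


d = a / sqrt(h^2+k^2+l^2)
d = 0.5407 / sqrt(11) = 0.163027 nm
lambda = 2*d*sin(theta)  =>  sin(theta) = lambda / (2*d)
sin(theta) = 0.11 / (2 * 0.163027) = 0.337367
theta = 19.72 deg


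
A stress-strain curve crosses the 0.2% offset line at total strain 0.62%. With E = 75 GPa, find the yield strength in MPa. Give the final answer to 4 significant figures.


Offset strain = 0.002
Elastic strain at yield = total_strain - offset = 6.2e-03 - 0.002 = 4.2e-03
sigma_y = E * elastic_strain = 75000 * 4.2e-03
sigma_y = 315 MPa


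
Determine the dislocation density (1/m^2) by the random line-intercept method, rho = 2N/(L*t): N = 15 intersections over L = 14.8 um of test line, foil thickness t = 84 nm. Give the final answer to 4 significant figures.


rho = 2N / (L * t)
L = 14.8 um = 1.48e-05 m, t = 84 nm = 8.4e-08 m
rho = 2 * 15 / (1.48e-05 * 8.4e-08)
rho = 2.413e+13 1/m^2


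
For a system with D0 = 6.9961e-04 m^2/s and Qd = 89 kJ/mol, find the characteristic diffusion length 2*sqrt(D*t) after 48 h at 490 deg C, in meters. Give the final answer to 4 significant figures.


Step 1: D = D0 * exp(-Qd/(R*T))
T = 763.15 K
D = 6.9961e-04 * exp(-89e3 / (8.314 * 763.15)) = 5.66152e-10 m^2/s
Step 2: L = 2*sqrt(D*t)
t = 48 h = 172800 s
L = 2*sqrt(5.66152e-10 * 172800) = 0.01978 m


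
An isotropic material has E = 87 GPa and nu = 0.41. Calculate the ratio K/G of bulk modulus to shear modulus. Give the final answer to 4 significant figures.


G = E / (2*(1+nu))
G = 87 / (2*(1+0.41)) = 30.8511 GPa
K = E / (3*(1-2*nu))
K = 87 / (3*(1-2*0.41)) = 161.111 GPa
K/G = 161.111 / 30.8511 = 5.222


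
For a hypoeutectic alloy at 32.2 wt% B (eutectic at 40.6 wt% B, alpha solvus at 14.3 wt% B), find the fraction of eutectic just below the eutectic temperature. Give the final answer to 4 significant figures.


f_primary = (C_e - C0) / (C_e - C_alpha_max)
f_primary = (40.6 - 32.2) / (40.6 - 14.3)
f_primary = 0.319392
f_eutectic = 1 - 0.319392 = 0.6806


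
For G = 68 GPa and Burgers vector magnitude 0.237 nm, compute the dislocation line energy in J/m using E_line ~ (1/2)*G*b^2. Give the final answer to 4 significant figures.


E = G*b^2/2
b = 0.237 nm = 2.37e-10 m
G = 68 GPa = 6.8e+10 Pa
E = 0.5 * 6.8e+10 * (2.37e-10)^2
E = 1.91e-09 J/m


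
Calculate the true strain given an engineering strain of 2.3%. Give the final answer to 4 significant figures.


epsilon_true = ln(1 + epsilon_eng)
epsilon_true = ln(1 + 0.023)
epsilon_true = 0.02274


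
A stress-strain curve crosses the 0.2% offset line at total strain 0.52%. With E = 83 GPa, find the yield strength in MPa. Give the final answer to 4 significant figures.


Offset strain = 0.002
Elastic strain at yield = total_strain - offset = 5.2e-03 - 0.002 = 3.2e-03
sigma_y = E * elastic_strain = 83000 * 3.2e-03
sigma_y = 265.6 MPa


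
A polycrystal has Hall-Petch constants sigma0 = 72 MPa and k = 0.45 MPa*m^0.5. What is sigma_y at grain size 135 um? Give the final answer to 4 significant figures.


sigma_y = sigma0 + k / sqrt(d)
d = 135 um = 1.35e-04 m
sigma_y = 72 + 0.45 / sqrt(1.35e-04)
sigma_y = 110.7 MPa


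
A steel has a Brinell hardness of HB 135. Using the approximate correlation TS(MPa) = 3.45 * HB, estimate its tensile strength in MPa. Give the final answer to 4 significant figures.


TS (MPa) = 3.45 * HB
TS = 3.45 * 135
TS = 465.8 MPa


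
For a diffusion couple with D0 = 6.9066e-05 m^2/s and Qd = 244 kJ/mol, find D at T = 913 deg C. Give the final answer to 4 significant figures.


D = D0 * exp(-Qd / (R*T))
T = 1186.15 K
D = 6.9066e-05 * exp(-244e3 / (8.314 * 1186.15))
D = 1.241e-15 m^2/s


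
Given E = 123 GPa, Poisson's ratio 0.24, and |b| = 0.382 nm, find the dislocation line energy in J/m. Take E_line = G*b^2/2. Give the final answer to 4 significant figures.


Step 1: G = E / (2*(1+nu))
G = 123 / (2*(1+0.24)) = 49.5968 GPa = 4.95968e+10 Pa
Step 2: E_line = G*b^2/2
b = 0.382 nm = 3.82e-10 m
E_line = 0.5 * 4.95968e+10 * (3.82e-10)^2 = 3.619e-09 J/m


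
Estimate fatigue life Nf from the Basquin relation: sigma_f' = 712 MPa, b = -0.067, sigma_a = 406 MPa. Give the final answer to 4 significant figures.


sigma_a = sigma_f' * (2*Nf)^b
2*Nf = (sigma_a / sigma_f')^(1/b)
2*Nf = (406 / 712)^(1/-0.067)
2*Nf = 4376.27
Nf = 2188 cycles


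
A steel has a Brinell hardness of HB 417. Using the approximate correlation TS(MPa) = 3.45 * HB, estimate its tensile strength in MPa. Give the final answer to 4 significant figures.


TS (MPa) = 3.45 * HB
TS = 3.45 * 417
TS = 1439 MPa


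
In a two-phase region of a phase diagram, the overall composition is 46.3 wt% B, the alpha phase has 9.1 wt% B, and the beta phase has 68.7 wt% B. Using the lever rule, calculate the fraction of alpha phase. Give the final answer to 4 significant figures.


f_alpha = (C_beta - C0) / (C_beta - C_alpha)
f_alpha = (68.7 - 46.3) / (68.7 - 9.1)
f_alpha = 0.3758


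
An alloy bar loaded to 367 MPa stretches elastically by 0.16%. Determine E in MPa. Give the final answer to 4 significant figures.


E = sigma / epsilon
epsilon = 0.16% = 1.6e-03
E = 367 / 1.6e-03
E = 229400 MPa


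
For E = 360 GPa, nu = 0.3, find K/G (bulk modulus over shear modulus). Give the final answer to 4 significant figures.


G = E / (2*(1+nu))
G = 360 / (2*(1+0.3)) = 138.462 GPa
K = E / (3*(1-2*nu))
K = 360 / (3*(1-2*0.3)) = 300 GPa
K/G = 300 / 138.462 = 2.167


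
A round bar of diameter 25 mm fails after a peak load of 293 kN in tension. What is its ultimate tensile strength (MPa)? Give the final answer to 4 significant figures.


A0 = pi*(d/2)^2 = pi*(25/2)^2 = 490.874 mm^2
UTS = F_max / A0 = 293*1000 / 490.874
UTS = 596.9 MPa


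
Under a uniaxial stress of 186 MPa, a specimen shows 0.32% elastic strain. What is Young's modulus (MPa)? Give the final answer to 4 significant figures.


E = sigma / epsilon
epsilon = 0.32% = 3.2e-03
E = 186 / 3.2e-03
E = 58130 MPa


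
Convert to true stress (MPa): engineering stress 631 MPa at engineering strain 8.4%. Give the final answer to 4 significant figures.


sigma_true = sigma_eng * (1 + epsilon_eng)
sigma_true = 631 * (1 + 0.084)
sigma_true = 684 MPa


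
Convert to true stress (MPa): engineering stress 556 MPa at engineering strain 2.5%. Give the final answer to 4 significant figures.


sigma_true = sigma_eng * (1 + epsilon_eng)
sigma_true = 556 * (1 + 0.025)
sigma_true = 569.9 MPa


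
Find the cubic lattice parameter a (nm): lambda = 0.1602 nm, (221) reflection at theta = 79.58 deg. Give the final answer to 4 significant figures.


d = lambda / (2*sin(theta))
d = 0.1602 / (2*sin(79.58 deg))
d = 0.0814431 nm
a = d * sqrt(h^2+k^2+l^2) = 0.0814431 * sqrt(9)
a = 0.2443 nm


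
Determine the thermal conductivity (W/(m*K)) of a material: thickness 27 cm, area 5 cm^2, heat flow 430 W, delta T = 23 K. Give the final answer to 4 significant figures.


k = Q*L / (A*dT)
L = 0.27 m, A = 5e-04 m^2
k = 430 * 0.27 / (5e-04 * 23)
k = 10100 W/(m*K)


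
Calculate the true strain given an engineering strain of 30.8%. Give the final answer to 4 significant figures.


epsilon_true = ln(1 + epsilon_eng)
epsilon_true = ln(1 + 0.308)
epsilon_true = 0.2685


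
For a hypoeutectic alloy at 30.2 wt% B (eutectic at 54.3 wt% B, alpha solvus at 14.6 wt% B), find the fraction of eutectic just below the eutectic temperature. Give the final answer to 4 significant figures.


f_primary = (C_e - C0) / (C_e - C_alpha_max)
f_primary = (54.3 - 30.2) / (54.3 - 14.6)
f_primary = 0.607053
f_eutectic = 1 - 0.607053 = 0.3929


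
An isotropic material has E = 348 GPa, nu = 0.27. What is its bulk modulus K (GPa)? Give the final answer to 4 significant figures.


K = E / (3*(1-2*nu))
K = 348 / (3*(1-2*0.27))
K = 252.2 GPa


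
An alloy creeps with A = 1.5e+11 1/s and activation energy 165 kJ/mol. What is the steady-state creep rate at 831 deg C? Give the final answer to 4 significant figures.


rate = A * exp(-Q / (R*T))
T = 831 + 273.15 = 1104.15 K
rate = 1.5e+11 * exp(-165e3 / (8.314 * 1104.15))
rate = 2345 1/s


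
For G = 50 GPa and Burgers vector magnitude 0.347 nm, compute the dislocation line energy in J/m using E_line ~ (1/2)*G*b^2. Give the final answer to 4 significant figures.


E = G*b^2/2
b = 0.347 nm = 3.47e-10 m
G = 50 GPa = 5e+10 Pa
E = 0.5 * 5e+10 * (3.47e-10)^2
E = 3.01e-09 J/m


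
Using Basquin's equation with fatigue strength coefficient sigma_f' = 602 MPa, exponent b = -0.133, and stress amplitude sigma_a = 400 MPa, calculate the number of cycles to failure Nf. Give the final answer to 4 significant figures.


sigma_a = sigma_f' * (2*Nf)^b
2*Nf = (sigma_a / sigma_f')^(1/b)
2*Nf = (400 / 602)^(1/-0.133)
2*Nf = 21.6203
Nf = 10.81 cycles


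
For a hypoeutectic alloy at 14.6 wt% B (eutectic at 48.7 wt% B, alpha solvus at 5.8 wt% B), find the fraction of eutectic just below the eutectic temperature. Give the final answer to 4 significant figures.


f_primary = (C_e - C0) / (C_e - C_alpha_max)
f_primary = (48.7 - 14.6) / (48.7 - 5.8)
f_primary = 0.794872
f_eutectic = 1 - 0.794872 = 0.2051


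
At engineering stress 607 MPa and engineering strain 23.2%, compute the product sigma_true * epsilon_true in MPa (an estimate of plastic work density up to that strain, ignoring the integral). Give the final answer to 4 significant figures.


sigma_true = sigma_eng * (1 + epsilon_eng)
sigma_true = 607 * (1 + 0.232) = 747.824 MPa
epsilon_true = ln(1 + epsilon_eng)
epsilon_true = ln(1 + 0.232) = 0.208639
sigma_true * epsilon_true = 747.824 * 0.208639 = 156 MPa


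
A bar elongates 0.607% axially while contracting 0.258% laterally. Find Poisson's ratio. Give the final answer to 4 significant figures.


nu = -epsilon_lat / epsilon_axial
Lateral strain is contraction (negative), so using magnitudes:
nu = 0.258 / 0.607
nu = 0.425


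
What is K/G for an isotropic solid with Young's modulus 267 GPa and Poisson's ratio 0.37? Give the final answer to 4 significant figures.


G = E / (2*(1+nu))
G = 267 / (2*(1+0.37)) = 97.4453 GPa
K = E / (3*(1-2*nu))
K = 267 / (3*(1-2*0.37)) = 342.308 GPa
K/G = 342.308 / 97.4453 = 3.513


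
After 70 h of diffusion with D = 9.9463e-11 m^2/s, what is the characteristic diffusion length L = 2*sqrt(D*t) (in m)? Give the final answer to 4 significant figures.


t = 70 hr = 252000 s
Diffusion length = 2*sqrt(D*t)
= 2*sqrt(9.9463e-11 * 252000)
= 0.01001 m
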